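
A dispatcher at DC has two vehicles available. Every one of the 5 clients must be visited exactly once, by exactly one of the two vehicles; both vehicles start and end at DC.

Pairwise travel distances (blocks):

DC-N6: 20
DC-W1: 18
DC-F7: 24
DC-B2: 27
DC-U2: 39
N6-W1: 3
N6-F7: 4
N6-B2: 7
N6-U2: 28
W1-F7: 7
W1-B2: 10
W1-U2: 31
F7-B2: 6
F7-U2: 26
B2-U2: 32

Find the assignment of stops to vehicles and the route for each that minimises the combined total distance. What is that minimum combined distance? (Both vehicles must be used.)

Try each way of splitting the stops between the two vehicles (each non-empty) and, for each split, find the best tour for each vehicle:
  {N6} + {W1, F7, B2, U2}: 40 + 99 = 139
  {W1} + {N6, F7, B2, U2}: 36 + 98 = 134
  {N6, W1} + {F7, B2, U2}: 41 + 98 = 139
  {F7} + {N6, W1, B2, U2}: 48 + 99 = 147
  {N6, F7} + {W1, B2, U2}: 48 + 99 = 147
  {W1, F7} + {N6, B2, U2}: 49 + 98 = 147
  … (15 splits in total)
Best: vehicle 1 DC → W1 → DC = 36; vehicle 2 DC → N6 → B2 → F7 → U2 → DC = 98; combined 134.

Minimum combined distance: 134 blocks.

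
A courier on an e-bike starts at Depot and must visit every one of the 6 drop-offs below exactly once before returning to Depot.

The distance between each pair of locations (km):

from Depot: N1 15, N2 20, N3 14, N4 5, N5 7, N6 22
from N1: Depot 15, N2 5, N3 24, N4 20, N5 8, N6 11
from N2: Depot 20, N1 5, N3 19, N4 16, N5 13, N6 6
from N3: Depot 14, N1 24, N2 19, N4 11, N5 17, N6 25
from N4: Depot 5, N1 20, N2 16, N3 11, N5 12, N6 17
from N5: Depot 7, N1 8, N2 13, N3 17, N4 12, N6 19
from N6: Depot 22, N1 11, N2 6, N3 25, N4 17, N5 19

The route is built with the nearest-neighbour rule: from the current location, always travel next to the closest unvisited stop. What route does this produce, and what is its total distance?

At Depot the remaining stops are N4 5, N5 7, N3 14, N1 15, N2 20, N6 22; go to N4.
At N4 the remaining stops are N3 11, N5 12, N2 16, N6 17, N1 20; go to N3.
At N3 the remaining stops are N5 17, N2 19, N1 24, N6 25; go to N5.
At N5 the remaining stops are N1 8, N2 13, N6 19; go to N1.
At N1 the remaining stops are N2 5, N6 11; go to N2.
At N2 the remaining stops are N6 6; go to N6.
Return N6→Depot: 22.
Total = 5 + 11 + 17 + 8 + 5 + 6 + 22 = 74.

74 km along Depot → N4 → N3 → N5 → N1 → N2 → N6 → Depot.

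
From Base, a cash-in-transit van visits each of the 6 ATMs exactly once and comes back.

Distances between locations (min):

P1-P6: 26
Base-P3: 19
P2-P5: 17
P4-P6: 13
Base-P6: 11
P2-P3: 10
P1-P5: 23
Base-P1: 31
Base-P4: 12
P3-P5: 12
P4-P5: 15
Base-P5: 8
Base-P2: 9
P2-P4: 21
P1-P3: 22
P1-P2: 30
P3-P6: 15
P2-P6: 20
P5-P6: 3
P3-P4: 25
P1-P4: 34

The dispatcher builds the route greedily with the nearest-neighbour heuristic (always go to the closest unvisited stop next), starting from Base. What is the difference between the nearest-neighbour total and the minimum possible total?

Base: P5=8, P2=9, P6=11, P4=12, P3=19, P1=31 ⇒ P5
P5: P6=3, P3=12, P4=15, P2=17, P1=23 ⇒ P6
P6: P4=13, P3=15, P2=20, P1=26 ⇒ P4
P4: P2=21, P3=25, P1=34 ⇒ P2
P2: P3=10, P1=30 ⇒ P3
P3: P1=22 ⇒ P1
NN route Base → P5 → P6 → P4 → P2 → P3 → P1 → Base costs 108.
Optimal: Base → P2 → P3 → P1 → P5 → P6 → P4 → Base costs 92 (by enumerating all 360 distinct tours).
Excess = 108 − 92 = 16.

The nearest-neighbour route is 16 min longer than optimal.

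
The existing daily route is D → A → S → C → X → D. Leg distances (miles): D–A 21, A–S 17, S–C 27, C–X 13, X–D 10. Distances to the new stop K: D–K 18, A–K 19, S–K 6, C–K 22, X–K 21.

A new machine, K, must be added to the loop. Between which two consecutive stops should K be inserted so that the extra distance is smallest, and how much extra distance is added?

Insertion cost between consecutive stops i–j is d(i,K) + d(K,j) − d(i,j):
  between D and A: 18 + 19 − 21 = 16
  between A and S: 19 + 6 − 17 = 8
  between S and C: 6 + 22 − 27 = 1
  between C and X: 22 + 21 − 13 = 30
  between X and D: 21 + 18 − 10 = 29
Cheapest insertion is between S and C, adding 1.
New total = 88 + 1 = 89.

+1 miles — insert K between S and C.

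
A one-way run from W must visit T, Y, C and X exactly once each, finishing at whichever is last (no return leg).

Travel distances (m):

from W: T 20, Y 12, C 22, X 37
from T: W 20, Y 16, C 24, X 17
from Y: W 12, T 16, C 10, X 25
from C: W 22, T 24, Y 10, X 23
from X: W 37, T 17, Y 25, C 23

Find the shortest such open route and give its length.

62 m — the minimum one-way total.

There are 4! = 24 possible orderings.
W→T→Y→C→X: 20+16+10+23 = 69
W→T→Y→X→C: 20+16+25+23 = 84
W→T→C→Y→X: 20+24+10+25 = 79
W→T→C→X→Y: 20+24+23+25 = 92
W→T→X→Y→C: 20+17+25+10 = 72
W→T→X→C→Y: 20+17+23+10 = 70
W→Y→T→C→X: 12+16+24+23 = 75
W→Y→T→X→C: 12+16+17+23 = 68
W→Y→C→T→X: 12+10+24+17 = 63
W→Y→C→X→T: 12+10+23+17 = 62
W→Y→X→T→C: 12+25+17+24 = 78
W→Y→X→C→T: 12+25+23+24 = 84
W→C→T→Y→X: 22+24+16+25 = 87
W→C→T→X→Y: 22+24+17+25 = 88
… (10 more)
The minimum is 62.
One shortest path: W → Y → C → X → T.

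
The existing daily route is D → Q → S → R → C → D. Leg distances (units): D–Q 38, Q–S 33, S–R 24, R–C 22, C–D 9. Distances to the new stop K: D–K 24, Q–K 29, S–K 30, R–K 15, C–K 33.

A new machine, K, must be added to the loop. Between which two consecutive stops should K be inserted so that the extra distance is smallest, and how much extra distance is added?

Insertion cost between consecutive stops i–j is d(i,K) + d(K,j) − d(i,j):
  between D and Q: 24 + 29 − 38 = 15
  between Q and S: 29 + 30 − 33 = 26
  between S and R: 30 + 15 − 24 = 21
  between R and C: 15 + 33 − 22 = 26
  between C and D: 33 + 24 − 9 = 48
Cheapest insertion is between D and Q, adding 15.
New total = 126 + 15 = 141.

Adding 15 by placing K on the D–Q leg.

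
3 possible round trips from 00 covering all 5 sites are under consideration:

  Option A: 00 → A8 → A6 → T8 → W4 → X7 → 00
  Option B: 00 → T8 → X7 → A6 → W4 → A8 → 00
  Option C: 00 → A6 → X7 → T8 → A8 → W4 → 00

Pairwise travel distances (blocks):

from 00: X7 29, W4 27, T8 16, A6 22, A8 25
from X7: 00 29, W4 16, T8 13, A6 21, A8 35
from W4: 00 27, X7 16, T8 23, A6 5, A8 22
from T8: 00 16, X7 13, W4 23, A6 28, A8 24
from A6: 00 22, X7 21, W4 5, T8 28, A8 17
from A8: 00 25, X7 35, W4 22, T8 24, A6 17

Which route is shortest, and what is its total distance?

Shortest is Option B, total 102 blocks.

Option A: 25 + 17 + 28 + 23 + 16 + 29 = 138
Option B: 16 + 13 + 21 + 5 + 22 + 25 = 102
Option C: 22 + 21 + 13 + 24 + 22 + 27 = 129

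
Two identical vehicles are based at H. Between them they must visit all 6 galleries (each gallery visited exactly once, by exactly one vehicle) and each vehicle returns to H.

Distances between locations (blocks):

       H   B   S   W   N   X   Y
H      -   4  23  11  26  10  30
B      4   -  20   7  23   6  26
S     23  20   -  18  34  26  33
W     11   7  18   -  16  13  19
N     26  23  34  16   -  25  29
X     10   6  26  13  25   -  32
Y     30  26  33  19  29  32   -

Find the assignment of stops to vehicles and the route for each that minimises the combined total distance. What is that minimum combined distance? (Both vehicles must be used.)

Check every non-empty split of the stops between the two vehicles; for each half take its own optimal tour:
  {B} + {S, W, N, X, Y}: 8 + 124 = 132
  {S} + {B, W, N, X, Y}: 46 + 94 = 140
  {B, S} + {W, N, X, Y}: 47 + 94 = 141
  {W} + {B, S, N, X, Y}: 22 + 120 = 142
  {B, W} + {S, N, X, Y}: 22 + 120 = 142
  {S, W} + {B, N, X, Y}: 52 + 94 = 146
  … (31 splits in total)
Best: vehicle 1 H → B → H = 8; vehicle 2 H → S → W → Y → N → X → H = 124; combined 132.

132 blocks — the smallest possible combined total.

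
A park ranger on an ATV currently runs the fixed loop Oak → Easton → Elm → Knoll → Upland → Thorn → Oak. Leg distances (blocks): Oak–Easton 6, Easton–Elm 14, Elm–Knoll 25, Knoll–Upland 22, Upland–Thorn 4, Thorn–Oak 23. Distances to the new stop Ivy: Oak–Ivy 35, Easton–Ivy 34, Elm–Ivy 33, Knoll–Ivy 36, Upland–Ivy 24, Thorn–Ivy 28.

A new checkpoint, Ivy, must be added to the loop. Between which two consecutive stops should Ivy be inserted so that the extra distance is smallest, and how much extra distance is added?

Insertion cost between consecutive stops i–j is d(i,Ivy) + d(Ivy,j) − d(i,j):
  between Oak and Easton: 35 + 34 − 6 = 63
  between Easton and Elm: 34 + 33 − 14 = 53
  between Elm and Knoll: 33 + 36 − 25 = 44
  between Knoll and Upland: 36 + 24 − 22 = 38
  between Upland and Thorn: 24 + 28 − 4 = 48
  between Thorn and Oak: 28 + 35 − 23 = 40
Cheapest insertion is between Knoll and Upland, adding 38.
New total = 94 + 38 = 132.

+38 blocks — insert Ivy between Knoll and Upland.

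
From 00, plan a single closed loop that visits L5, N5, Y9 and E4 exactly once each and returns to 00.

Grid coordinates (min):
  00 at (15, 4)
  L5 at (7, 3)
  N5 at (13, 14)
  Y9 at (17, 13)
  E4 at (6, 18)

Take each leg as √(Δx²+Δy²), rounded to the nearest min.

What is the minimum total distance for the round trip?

Shortest round trip = 44 min.

00-L5-N5-Y9-E4-00: 8+13+4+12+17 = 54
00-L5-N5-E4-Y9-00: 8+13+8+12+9 = 50
00-L5-Y9-N5-E4-00: 8+14+4+8+17 = 51
00-L5-Y9-E4-N5-00: 8+14+12+8+10 = 52
00-L5-E4-N5-Y9-00: 8+15+8+4+9 = 44
00-L5-E4-Y9-N5-00: 8+15+12+4+10 = 49
00-N5-L5-Y9-E4-00: 10+13+14+12+17 = 66
00-N5-L5-E4-Y9-00: 10+13+15+12+9 = 59
00-N5-Y9-L5-E4-00: 10+4+14+15+17 = 60
00-N5-E4-L5-Y9-00: 10+8+15+14+9 = 56
00-Y9-L5-N5-E4-00: 9+14+13+8+17 = 61
00-Y9-N5-L5-E4-00: 9+4+13+15+17 = 58
The minimum is 44.
One optimal route: 00 → L5 → E4 → N5 → Y9 → 00 (or its reverse).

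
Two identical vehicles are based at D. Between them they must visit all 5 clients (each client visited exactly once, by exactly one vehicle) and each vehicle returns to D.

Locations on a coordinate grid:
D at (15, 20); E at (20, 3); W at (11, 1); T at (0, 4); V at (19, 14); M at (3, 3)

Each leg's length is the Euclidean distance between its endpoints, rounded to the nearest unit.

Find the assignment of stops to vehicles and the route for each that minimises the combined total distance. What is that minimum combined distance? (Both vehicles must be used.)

74 — the smallest possible combined total.

Try each way of splitting the stops between the two vehicles (each non-empty) and, for each split, find the best tour for each vehicle:
  {E} + {W, T, V, M}: 36 + 55 = 91
  {W} + {E, T, V, M}: 38 + 60 = 98
  {E, W} + {T, V, M}: 46 + 51 = 97
  {T} + {E, W, V, M}: 44 + 56 = 100
  {E, T} + {W, V, M}: 60 + 51 = 111
  {W, T} + {E, V, M}: 52 + 56 = 108
  … (15 splits in total)
  {V} + {E, W, T, M}: 14 + 60 = 74  ← best
Best: vehicle 1 D → V → D = 14; vehicle 2 D → E → W → M → T → D = 60; combined 74.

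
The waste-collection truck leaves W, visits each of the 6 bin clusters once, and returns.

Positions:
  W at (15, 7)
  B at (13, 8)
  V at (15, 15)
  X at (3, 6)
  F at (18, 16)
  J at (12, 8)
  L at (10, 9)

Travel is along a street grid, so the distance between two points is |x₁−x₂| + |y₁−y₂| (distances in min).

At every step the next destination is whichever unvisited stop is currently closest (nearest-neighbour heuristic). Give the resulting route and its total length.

54 min along W → B → J → L → X → V → F → W.

W → [B:3 / J:4 / L:7 / V:8 / F:12 / X:13] → B (3)
B → [J:1 / L:4 / V:9 / X:12 / F:13] → J (1)
J → [L:3 / V:10 / X:11 / F:14] → L (3)
L → [X:10 / V:11 / F:15] → X (10)
X → [V:21 / F:25] → V (21)
V → [F:4] → F (4)
Return F→W: 12.
Total = 3 + 1 + 3 + 10 + 21 + 4 + 12 = 54.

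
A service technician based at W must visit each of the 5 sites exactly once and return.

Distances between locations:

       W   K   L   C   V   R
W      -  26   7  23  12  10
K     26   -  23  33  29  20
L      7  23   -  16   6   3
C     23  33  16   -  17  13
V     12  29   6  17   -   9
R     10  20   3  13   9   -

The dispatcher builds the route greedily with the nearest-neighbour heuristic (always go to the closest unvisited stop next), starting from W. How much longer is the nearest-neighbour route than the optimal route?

From W: L=7, R=10, V=12, C=23, K=26 → choose L (7).
From L: R=3, V=6, C=16, K=23 → choose R (3).
From R: V=9, C=13, K=20 → choose V (9).
From V: C=17, K=29 → choose C (17).
From C: K=33 → choose K (33).
NN route W → L → R → V → C → K → W costs 95.
Optimal: W → K → R → C → V → L → W costs 89 (by enumerating all 60 distinct tours).
Excess = 95 − 89 = 6.

The nearest-neighbour route is 6 longer than optimal.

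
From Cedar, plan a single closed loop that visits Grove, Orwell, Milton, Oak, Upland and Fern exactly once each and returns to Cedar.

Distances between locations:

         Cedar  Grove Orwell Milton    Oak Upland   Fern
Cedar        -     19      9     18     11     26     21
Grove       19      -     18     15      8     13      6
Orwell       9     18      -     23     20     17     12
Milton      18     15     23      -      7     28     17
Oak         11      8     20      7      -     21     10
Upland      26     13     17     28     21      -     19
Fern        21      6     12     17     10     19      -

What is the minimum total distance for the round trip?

Cedar→Grove→Orwell→Milton→Oak→Upland→Fern→Cedar: 19+18+23+7+21+19+21 = 128
Cedar→Grove→Orwell→Milton→Oak→Fern→Upland→Cedar: 19+18+23+7+10+19+26 = 122
Cedar→Grove→Orwell→Milton→Upland→Oak→Fern→Cedar: 19+18+23+28+21+10+21 = 140
Cedar→Grove→Orwell→Milton→Upland→Fern→Oak→Cedar: 19+18+23+28+19+10+11 = 128
Cedar→Grove→Orwell→Milton→Fern→Oak→Upland→Cedar: 19+18+23+17+10+21+26 = 134
Cedar→Grove→Orwell→Milton→Fern→Upland→Oak→Cedar: 19+18+23+17+19+21+11 = 128
Cedar→Grove→Orwell→Oak→Milton→Upland→Fern→Cedar: 19+18+20+7+28+19+21 = 132
Cedar→Grove→Orwell→Oak→Milton→Fern→Upland→Cedar: 19+18+20+7+17+19+26 = 126
… (352 more)
Cedar→Orwell→Upland→Grove→Fern→Milton→Oak→Cedar: 9+17+13+6+17+7+11 = 80  ← best
The minimum is 80.
One optimal route: Cedar → Orwell → Upland → Grove → Fern → Milton → Oak → Cedar (or its reverse).

Minimum total distance: 80.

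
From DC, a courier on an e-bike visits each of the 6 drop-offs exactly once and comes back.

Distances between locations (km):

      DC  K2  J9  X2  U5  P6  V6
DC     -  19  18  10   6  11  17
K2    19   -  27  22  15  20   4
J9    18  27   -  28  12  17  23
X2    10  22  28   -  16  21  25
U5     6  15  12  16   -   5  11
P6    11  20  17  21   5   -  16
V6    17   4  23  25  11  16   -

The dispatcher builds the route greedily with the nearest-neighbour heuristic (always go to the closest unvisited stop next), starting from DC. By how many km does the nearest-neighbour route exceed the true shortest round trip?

The nearest-neighbour route is 12 km longer than optimal.

DC: U5=6, X2=10, P6=11, V6=17, J9=18, K2=19 ⇒ U5
U5: P6=5, V6=11, J9=12, K2=15, X2=16 ⇒ P6
P6: V6=16, J9=17, K2=20, X2=21 ⇒ V6
V6: K2=4, J9=23, X2=25 ⇒ K2
K2: X2=22, J9=27 ⇒ X2
X2: J9=28 ⇒ J9
NN route DC → U5 → P6 → V6 → K2 → X2 → J9 → DC costs 99.
Optimal: DC → J9 → U5 → P6 → V6 → K2 → X2 → DC costs 87 (by enumerating all 360 distinct tours).
Excess = 99 − 87 = 12.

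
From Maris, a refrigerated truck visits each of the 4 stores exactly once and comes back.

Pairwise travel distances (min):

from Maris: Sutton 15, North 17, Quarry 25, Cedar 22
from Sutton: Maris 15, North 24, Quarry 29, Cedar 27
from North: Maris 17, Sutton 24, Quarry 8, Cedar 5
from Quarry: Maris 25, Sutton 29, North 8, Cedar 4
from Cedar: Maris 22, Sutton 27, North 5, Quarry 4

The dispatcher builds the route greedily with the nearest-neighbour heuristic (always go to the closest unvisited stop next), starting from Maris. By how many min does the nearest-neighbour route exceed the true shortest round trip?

Maris: Sutton=15, North=17, Cedar=22, Quarry=25 ⇒ Sutton
Sutton: North=24, Cedar=27, Quarry=29 ⇒ North
North: Cedar=5, Quarry=8 ⇒ Cedar
Cedar: Quarry=4 ⇒ Quarry
NN route Maris → Sutton → North → Cedar → Quarry → Maris costs 73.
Optimal: Maris → Sutton → Quarry → Cedar → North → Maris costs 70 (by enumerating all 12 distinct tours).
Excess = 73 − 70 = 3.

3 min longer than the optimal tour.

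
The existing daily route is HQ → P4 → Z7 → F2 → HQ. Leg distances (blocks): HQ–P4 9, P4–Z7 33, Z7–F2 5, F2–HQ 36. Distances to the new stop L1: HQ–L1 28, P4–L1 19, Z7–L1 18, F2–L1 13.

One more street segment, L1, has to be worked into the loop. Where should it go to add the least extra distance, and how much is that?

Adding 4 blocks by placing L1 on the P4–Z7 leg.

Insertion cost between consecutive stops i–j is d(i,L1) + d(L1,j) − d(i,j):
  between HQ and P4: 28 + 19 − 9 = 38
  between P4 and Z7: 19 + 18 − 33 = 4
  between Z7 and F2: 18 + 13 − 5 = 26
  between F2 and HQ: 13 + 28 − 36 = 5
Cheapest insertion is between P4 and Z7, adding 4.
New total = 83 + 4 = 87.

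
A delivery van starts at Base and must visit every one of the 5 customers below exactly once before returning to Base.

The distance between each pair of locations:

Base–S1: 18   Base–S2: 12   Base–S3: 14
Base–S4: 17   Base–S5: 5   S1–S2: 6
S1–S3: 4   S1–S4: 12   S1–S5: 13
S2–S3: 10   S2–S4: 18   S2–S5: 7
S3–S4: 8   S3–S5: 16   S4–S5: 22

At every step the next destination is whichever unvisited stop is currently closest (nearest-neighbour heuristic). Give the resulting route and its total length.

From Base: distances to unvisited — S5=5, S2=12, S3=14, S4=17, S1=18. Nearest is S5 (5).
From S5: distances to unvisited — S2=7, S1=13, S3=16, S4=22. Nearest is S2 (7).
From S2: distances to unvisited — S1=6, S3=10, S4=18. Nearest is S1 (6).
From S1: distances to unvisited — S3=4, S4=12. Nearest is S3 (4).
From S3: distances to unvisited — S4=8. Nearest is S4 (8).
Return S4→Base: 17.
Total = 5 + 7 + 6 + 4 + 8 + 17 = 47.

Nearest-neighbour total = 47; route Base → S5 → S2 → S1 → S3 → S4 → Base.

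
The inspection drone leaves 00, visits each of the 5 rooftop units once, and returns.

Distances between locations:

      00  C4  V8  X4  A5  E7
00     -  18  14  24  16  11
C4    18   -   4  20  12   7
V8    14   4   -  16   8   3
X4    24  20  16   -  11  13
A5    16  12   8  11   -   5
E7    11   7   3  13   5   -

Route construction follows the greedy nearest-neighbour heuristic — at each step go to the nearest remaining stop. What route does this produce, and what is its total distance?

65 along 00 → E7 → V8 → C4 → A5 → X4 → 00.

At 00 the remaining stops are E7 11, V8 14, A5 16, C4 18, X4 24; go to E7.
At E7 the remaining stops are V8 3, A5 5, C4 7, X4 13; go to V8.
At V8 the remaining stops are C4 4, A5 8, X4 16; go to C4.
At C4 the remaining stops are A5 12, X4 20; go to A5.
At A5 the remaining stops are X4 11; go to X4.
Return X4→00: 24.
Total = 11 + 3 + 4 + 12 + 11 + 24 = 65.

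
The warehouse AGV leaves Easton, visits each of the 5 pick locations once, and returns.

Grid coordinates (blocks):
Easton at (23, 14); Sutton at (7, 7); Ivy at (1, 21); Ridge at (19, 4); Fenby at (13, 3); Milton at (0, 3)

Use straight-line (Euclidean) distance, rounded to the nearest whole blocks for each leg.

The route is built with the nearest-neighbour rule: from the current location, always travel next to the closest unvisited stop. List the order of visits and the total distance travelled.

Total distance 73 blocks via the nearest-neighbour route Easton → Ridge → Fenby → Sutton → Milton → Ivy → Easton.

From Easton: distances to unvisited — Ridge=11, Fenby=15, Sutton=17, Ivy=23, Milton=25. Nearest is Ridge (11).
From Ridge: distances to unvisited — Fenby=6, Sutton=12, Milton=19, Ivy=25. Nearest is Fenby (6).
From Fenby: distances to unvisited — Sutton=7, Milton=13, Ivy=22. Nearest is Sutton (7).
From Sutton: distances to unvisited — Milton=8, Ivy=15. Nearest is Milton (8).
From Milton: distances to unvisited — Ivy=18. Nearest is Ivy (18).
Return Ivy→Easton: 23.
Total = 11 + 6 + 7 + 8 + 18 + 23 = 73.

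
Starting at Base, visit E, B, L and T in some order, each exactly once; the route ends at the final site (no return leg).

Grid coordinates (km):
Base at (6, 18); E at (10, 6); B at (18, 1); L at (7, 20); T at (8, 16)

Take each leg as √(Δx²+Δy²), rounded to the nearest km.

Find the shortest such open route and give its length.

There are 4! = 24 possible orderings.
Base→E→B→L→T: 13+9+22+4 = 48
Base→E→B→T→L: 13+9+18+4 = 44
Base→E→L→B→T: 13+14+22+18 = 67
Base→E→L→T→B: 13+14+4+18 = 49
Base→E→T→B→L: 13+10+18+22 = 63
Base→E→T→L→B: 13+10+4+22 = 49
Base→B→E→L→T: 21+9+14+4 = 48
Base→B→E→T→L: 21+9+10+4 = 44
Base→B→L→E→T: 21+22+14+10 = 67
Base→B→L→T→E: 21+22+4+10 = 57
Base→B→T→E→L: 21+18+10+14 = 63
Base→B→T→L→E: 21+18+4+14 = 57
Base→L→E→B→T: 2+14+9+18 = 43
Base→L→E→T→B: 2+14+10+18 = 44
… (10 more)
Base→L→T→E→B: 2+4+10+9 = 25  ← best
The minimum is 25.
One shortest path: Base → L → T → E → B.

25 km — the minimum one-way total.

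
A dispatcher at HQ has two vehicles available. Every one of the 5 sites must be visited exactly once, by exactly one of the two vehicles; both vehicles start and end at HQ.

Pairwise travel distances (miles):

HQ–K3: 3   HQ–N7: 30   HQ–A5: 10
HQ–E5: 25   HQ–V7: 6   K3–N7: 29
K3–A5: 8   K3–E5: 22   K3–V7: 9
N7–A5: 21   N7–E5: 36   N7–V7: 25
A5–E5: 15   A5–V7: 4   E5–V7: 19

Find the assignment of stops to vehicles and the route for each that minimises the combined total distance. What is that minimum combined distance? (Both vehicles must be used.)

Try each way of splitting the stops between the two vehicles (each non-empty) and, for each split, find the best tour for each vehicle:
  {K3} + {N7, A5, E5, V7}: 6 + 91 = 97
  {N7} + {K3, A5, E5, V7}: 60 + 50 = 110
  {K3, N7} + {A5, E5, V7}: 62 + 50 = 112
  {A5} + {K3, N7, E5, V7}: 20 + 92 = 112
  {K3, A5} + {N7, E5, V7}: 21 + 91 = 112
  {N7, A5} + {K3, E5, V7}: 61 + 50 = 111
  … (15 splits in total)
Best: vehicle 1 HQ → K3 → HQ = 6; vehicle 2 HQ → N7 → A5 → E5 → V7 → HQ = 91; combined 97.

97 miles — the smallest possible combined total.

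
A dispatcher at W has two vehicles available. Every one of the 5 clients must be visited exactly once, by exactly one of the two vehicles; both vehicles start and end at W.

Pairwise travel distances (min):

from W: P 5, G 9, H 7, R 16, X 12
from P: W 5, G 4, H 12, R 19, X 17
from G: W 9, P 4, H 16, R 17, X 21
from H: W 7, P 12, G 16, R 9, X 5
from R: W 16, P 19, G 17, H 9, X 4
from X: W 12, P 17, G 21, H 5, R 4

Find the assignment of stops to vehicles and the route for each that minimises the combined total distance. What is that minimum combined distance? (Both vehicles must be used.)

50 min — the smallest possible combined total.

There are 2^4 − 1 = 15 ways to divide the 5 stops into two non-empty groups. For each, the best each vehicle can do is its own shortest tour through its group:
  {P} + {G, H, R, X}: 10 + 42 = 52
  {G} + {P, H, R, X}: 18 + 40 = 58
  {P, G} + {H, R, X}: 18 + 32 = 50
  {H} + {P, G, R, X}: 14 + 42 = 56
  {P, H} + {G, R, X}: 24 + 42 = 66
  {G, H} + {P, R, X}: 32 + 40 = 72
  … (15 splits in total)
Best: vehicle 1 W → P → G → W = 18; vehicle 2 W → H → R → X → W = 32; combined 50.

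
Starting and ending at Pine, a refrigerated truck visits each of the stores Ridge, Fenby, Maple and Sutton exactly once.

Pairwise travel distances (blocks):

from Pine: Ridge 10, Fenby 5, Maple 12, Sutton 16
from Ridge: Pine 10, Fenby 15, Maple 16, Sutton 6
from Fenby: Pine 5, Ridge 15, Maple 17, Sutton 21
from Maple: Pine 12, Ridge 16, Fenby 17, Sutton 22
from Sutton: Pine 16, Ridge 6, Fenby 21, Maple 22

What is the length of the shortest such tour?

Pine - Ridge - Fenby - Maple - Sutton - Pine: 10+15+17+22+16 = 80
Pine - Ridge - Fenby - Sutton - Maple - Pine: 10+15+21+22+12 = 80
Pine - Ridge - Maple - Fenby - Sutton - Pine: 10+16+17+21+16 = 80
Pine - Ridge - Maple - Sutton - Fenby - Pine: 10+16+22+21+5 = 74
Pine - Ridge - Sutton - Fenby - Maple - Pine: 10+6+21+17+12 = 66
Pine - Ridge - Sutton - Maple - Fenby - Pine: 10+6+22+17+5 = 60
Pine - Fenby - Ridge - Maple - Sutton - Pine: 5+15+16+22+16 = 74
Pine - Fenby - Ridge - Sutton - Maple - Pine: 5+15+6+22+12 = 60
Pine - Fenby - Maple - Ridge - Sutton - Pine: 5+17+16+6+16 = 60
Pine - Fenby - Sutton - Ridge - Maple - Pine: 5+21+6+16+12 = 60
Pine - Maple - Ridge - Fenby - Sutton - Pine: 12+16+15+21+16 = 80
Pine - Maple - Fenby - Ridge - Sutton - Pine: 12+17+15+6+16 = 66
The minimum is 60.
One optimal route: Pine → Ridge → Sutton → Maple → Fenby → Pine (or its reverse).

Shortest round trip = 60 blocks.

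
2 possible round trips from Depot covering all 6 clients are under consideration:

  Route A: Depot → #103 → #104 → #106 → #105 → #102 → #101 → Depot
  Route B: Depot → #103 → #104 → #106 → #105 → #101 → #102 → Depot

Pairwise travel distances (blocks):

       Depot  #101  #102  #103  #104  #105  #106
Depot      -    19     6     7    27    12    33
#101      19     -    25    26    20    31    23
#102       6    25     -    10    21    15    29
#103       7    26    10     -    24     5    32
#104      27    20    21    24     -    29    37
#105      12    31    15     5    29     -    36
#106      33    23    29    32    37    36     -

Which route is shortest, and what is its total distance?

163 blocks — Route A is the shortest.

Route A: 7 + 24 + 37 + 36 + 15 + 25 + 19 = 163
Route B: 7 + 24 + 37 + 36 + 31 + 25 + 6 = 166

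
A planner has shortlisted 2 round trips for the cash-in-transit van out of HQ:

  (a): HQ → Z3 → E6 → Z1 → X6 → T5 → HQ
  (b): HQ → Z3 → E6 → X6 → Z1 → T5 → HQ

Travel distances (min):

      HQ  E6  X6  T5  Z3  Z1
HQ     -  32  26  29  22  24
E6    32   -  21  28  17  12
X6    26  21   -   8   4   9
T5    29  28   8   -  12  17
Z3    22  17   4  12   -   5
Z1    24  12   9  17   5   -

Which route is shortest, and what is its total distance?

(a): 22 + 17 + 12 + 9 + 8 + 29 = 97
(b): 22 + 17 + 21 + 9 + 17 + 29 = 115

97 min — (a) is the shortest.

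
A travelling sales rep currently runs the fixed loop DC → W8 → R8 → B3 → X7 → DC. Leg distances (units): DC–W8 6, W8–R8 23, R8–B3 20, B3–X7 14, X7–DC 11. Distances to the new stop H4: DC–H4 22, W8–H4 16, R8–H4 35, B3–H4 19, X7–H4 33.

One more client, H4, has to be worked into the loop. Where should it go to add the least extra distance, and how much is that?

Insertion cost between consecutive stops i–j is d(i,H4) + d(H4,j) − d(i,j):
  between DC and W8: 22 + 16 − 6 = 32
  between W8 and R8: 16 + 35 − 23 = 28
  between R8 and B3: 35 + 19 − 20 = 34
  between B3 and X7: 19 + 33 − 14 = 38
  between X7 and DC: 33 + 22 − 11 = 44
Cheapest insertion is between W8 and R8, adding 28.
New total = 74 + 28 = 102.

Minimum extra distance: 28, inserting H4 between W8 and R8.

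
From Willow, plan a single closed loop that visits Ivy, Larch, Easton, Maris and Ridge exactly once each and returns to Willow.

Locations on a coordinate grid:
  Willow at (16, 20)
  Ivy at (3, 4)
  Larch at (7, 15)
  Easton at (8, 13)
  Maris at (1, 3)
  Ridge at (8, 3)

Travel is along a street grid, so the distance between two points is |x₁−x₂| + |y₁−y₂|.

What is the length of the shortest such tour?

64 — the shortest possible round trip.

With 5 stops there are 5!/2 = 60 distinct round trips (a route and its reverse cost the same).
Willow - Ivy - Larch - Easton - Maris - Ridge - Willow: 29+15+3+17+7+25 = 96
Willow - Ivy - Larch - Easton - Ridge - Maris - Willow: 29+15+3+10+7+32 = 96
Willow - Ivy - Larch - Maris - Easton - Ridge - Willow: 29+15+18+17+10+25 = 114
Willow - Ivy - Larch - Maris - Ridge - Easton - Willow: 29+15+18+7+10+15 = 94
Willow - Ivy - Larch - Ridge - Easton - Maris - Willow: 29+15+13+10+17+32 = 116
Willow - Ivy - Larch - Ridge - Maris - Easton - Willow: 29+15+13+7+17+15 = 96
Willow - Ivy - Easton - Larch - Maris - Ridge - Willow: 29+14+3+18+7+25 = 96
Willow - Ivy - Easton - Larch - Ridge - Maris - Willow: 29+14+3+13+7+32 = 98
Willow - Ivy - Easton - Maris - Larch - Ridge - Willow: 29+14+17+18+13+25 = 116
Willow - Ivy - Easton - Maris - Ridge - Larch - Willow: 29+14+17+7+13+14 = 94
Willow - Ivy - Easton - Ridge - Larch - Maris - Willow: 29+14+10+13+18+32 = 116
Willow - Ivy - Easton - Ridge - Maris - Larch - Willow: 29+14+10+7+18+14 = 92
Willow - Ivy - Maris - Larch - Easton - Ridge - Willow: 29+3+18+3+10+25 = 88
Willow - Ivy - Maris - Larch - Ridge - Easton - Willow: 29+3+18+13+10+15 = 88
… (46 more)
Willow - Larch - Ivy - Maris - Ridge - Easton - Willow: 14+15+3+7+10+15 = 64  ← best
The minimum is 64.
One optimal route: Willow → Larch → Ivy → Maris → Ridge → Easton → Willow (or its reverse).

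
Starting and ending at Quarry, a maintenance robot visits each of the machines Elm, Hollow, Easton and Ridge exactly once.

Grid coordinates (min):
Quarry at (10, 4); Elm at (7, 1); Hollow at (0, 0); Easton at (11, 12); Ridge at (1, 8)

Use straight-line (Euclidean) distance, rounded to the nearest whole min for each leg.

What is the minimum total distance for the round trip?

38 min — the shortest possible round trip.

Quarry-Elm-Hollow-Easton-Ridge-Quarry: 4+7+16+11+10 = 48
Quarry-Elm-Hollow-Ridge-Easton-Quarry: 4+7+8+11+8 = 38
Quarry-Elm-Easton-Hollow-Ridge-Quarry: 4+12+16+8+10 = 50
Quarry-Elm-Easton-Ridge-Hollow-Quarry: 4+12+11+8+11 = 46
Quarry-Elm-Ridge-Hollow-Easton-Quarry: 4+9+8+16+8 = 45
Quarry-Elm-Ridge-Easton-Hollow-Quarry: 4+9+11+16+11 = 51
Quarry-Hollow-Elm-Easton-Ridge-Quarry: 11+7+12+11+10 = 51
Quarry-Hollow-Elm-Ridge-Easton-Quarry: 11+7+9+11+8 = 46
Quarry-Hollow-Easton-Elm-Ridge-Quarry: 11+16+12+9+10 = 58
Quarry-Hollow-Ridge-Elm-Easton-Quarry: 11+8+9+12+8 = 48
Quarry-Easton-Elm-Hollow-Ridge-Quarry: 8+12+7+8+10 = 45
Quarry-Easton-Hollow-Elm-Ridge-Quarry: 8+16+7+9+10 = 50
The minimum is 38.
One optimal route: Quarry → Elm → Hollow → Ridge → Easton → Quarry (or its reverse).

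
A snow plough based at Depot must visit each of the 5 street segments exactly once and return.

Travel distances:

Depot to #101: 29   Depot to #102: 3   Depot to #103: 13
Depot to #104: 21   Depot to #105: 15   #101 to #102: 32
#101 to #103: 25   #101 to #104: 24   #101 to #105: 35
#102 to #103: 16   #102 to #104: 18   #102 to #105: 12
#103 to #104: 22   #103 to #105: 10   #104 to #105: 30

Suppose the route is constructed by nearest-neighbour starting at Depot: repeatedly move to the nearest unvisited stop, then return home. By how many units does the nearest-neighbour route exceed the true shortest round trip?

5 longer than the optimal tour.

Depot: #102=3, #103=13, #105=15, #104=21, #101=29 ⇒ #102
#102: #105=12, #103=16, #104=18, #101=32 ⇒ #105
#105: #103=10, #104=30, #101=35 ⇒ #103
#103: #104=22, #101=25 ⇒ #104
#104: #101=24 ⇒ #101
NN route Depot → #102 → #105 → #103 → #104 → #101 → Depot costs 100.
Optimal: Depot → #102 → #104 → #101 → #103 → #105 → Depot costs 95 (by enumerating all 60 distinct tours).
Excess = 100 − 95 = 5.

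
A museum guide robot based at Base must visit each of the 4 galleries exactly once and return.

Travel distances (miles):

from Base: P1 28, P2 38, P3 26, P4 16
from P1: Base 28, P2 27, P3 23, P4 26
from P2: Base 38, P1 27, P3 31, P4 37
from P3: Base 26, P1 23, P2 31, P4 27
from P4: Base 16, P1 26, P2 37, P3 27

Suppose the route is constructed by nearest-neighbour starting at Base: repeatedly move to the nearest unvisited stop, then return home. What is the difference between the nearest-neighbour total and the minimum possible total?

From Base: P4=16, P3=26, P1=28, P2=38 → choose P4 (16).
From P4: P1=26, P3=27, P2=37 → choose P1 (26).
From P1: P3=23, P2=27 → choose P3 (23).
From P3: P2=31 → choose P2 (31).
NN route Base → P4 → P1 → P3 → P2 → Base costs 134.
Optimal: Base → P3 → P2 → P1 → P4 → Base costs 126 (by enumerating all 12 distinct tours).
Excess = 134 − 126 = 8.

The nearest-neighbour route is 8 miles longer than optimal.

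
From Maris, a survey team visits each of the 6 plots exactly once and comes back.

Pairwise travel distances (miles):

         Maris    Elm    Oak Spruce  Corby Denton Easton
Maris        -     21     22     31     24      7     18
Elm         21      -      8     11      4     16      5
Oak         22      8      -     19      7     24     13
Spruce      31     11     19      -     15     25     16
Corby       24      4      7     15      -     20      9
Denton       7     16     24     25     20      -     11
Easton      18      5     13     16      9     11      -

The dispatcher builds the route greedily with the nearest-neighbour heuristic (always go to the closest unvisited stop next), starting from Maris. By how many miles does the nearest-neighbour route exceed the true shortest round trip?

From Maris: Denton=7, Easton=18, Elm=21, Oak=22, Corby=24, Spruce=31 → choose Denton (7).
From Denton: Easton=11, Elm=16, Corby=20, Oak=24, Spruce=25 → choose Easton (11).
From Easton: Elm=5, Corby=9, Oak=13, Spruce=16 → choose Elm (5).
From Elm: Corby=4, Oak=8, Spruce=11 → choose Corby (4).
From Corby: Oak=7, Spruce=15 → choose Oak (7).
From Oak: Spruce=19 → choose Spruce (19).
NN route Maris → Denton → Easton → Elm → Corby → Oak → Spruce → Maris costs 84.
Optimal: Maris → Oak → Corby → Elm → Spruce → Easton → Denton → Maris costs 78 (by enumerating all 360 distinct tours).
Excess = 84 − 78 = 6.

The nearest-neighbour route is 6 miles longer than optimal.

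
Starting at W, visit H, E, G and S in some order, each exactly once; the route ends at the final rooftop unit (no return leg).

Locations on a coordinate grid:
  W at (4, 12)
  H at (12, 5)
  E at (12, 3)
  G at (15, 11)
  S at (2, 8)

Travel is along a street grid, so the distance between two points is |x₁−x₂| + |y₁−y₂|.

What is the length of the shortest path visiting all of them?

32 — the minimum one-way total.

There are 4! = 24 possible orderings.
W → H → E → G → S: 15+2+11+16 = 44
W → H → E → S → G: 15+2+15+16 = 48
W → H → G → E → S: 15+9+11+15 = 50
W → H → G → S → E: 15+9+16+15 = 55
W → H → S → E → G: 15+13+15+11 = 54
W → H → S → G → E: 15+13+16+11 = 55
W → E → H → G → S: 17+2+9+16 = 44
W → E → H → S → G: 17+2+13+16 = 48
W → E → G → H → S: 17+11+9+13 = 50
W → E → G → S → H: 17+11+16+13 = 57
W → E → S → H → G: 17+15+13+9 = 54
W → E → S → G → H: 17+15+16+9 = 57
W → G → H → E → S: 12+9+2+15 = 38
W → G → H → S → E: 12+9+13+15 = 49
… (10 more)
W → S → H → E → G: 6+13+2+11 = 32  ← best
The minimum is 32.
One shortest path: W → S → H → E → G.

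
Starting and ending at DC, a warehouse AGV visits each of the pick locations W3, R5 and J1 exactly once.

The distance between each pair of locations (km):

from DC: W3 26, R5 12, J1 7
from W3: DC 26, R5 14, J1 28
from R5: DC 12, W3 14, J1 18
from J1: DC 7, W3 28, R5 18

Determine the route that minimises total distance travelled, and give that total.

Minimum total distance: 61 km.

There are 3 distinct closed tours to check (reversals are equivalent).
DC - W3 - R5 - J1 - DC: 26+14+18+7 = 65
DC - W3 - J1 - R5 - DC: 26+28+18+12 = 84
DC - R5 - W3 - J1 - DC: 12+14+28+7 = 61
The minimum is 61.
One optimal route: DC → R5 → W3 → J1 → DC (or its reverse).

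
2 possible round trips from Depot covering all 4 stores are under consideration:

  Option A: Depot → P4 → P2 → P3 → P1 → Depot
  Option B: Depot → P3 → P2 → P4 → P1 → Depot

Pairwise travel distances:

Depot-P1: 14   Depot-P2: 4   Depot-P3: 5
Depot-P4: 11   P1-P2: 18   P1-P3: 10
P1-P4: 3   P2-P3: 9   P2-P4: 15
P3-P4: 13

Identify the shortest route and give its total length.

Option A: 11 + 15 + 9 + 10 + 14 = 59
Option B: 5 + 9 + 15 + 3 + 14 = 46

46 — Option B is the shortest.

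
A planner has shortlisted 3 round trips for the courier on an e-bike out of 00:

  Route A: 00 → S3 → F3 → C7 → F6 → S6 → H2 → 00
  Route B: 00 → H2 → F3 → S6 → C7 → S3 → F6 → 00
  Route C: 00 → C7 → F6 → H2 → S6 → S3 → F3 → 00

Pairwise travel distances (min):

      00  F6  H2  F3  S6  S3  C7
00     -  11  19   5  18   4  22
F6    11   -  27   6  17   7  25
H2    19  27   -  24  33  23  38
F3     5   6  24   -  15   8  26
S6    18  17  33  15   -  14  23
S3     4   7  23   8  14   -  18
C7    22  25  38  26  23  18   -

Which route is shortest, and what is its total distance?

117 min — Route B is the shortest.

Route A: 4 + 8 + 26 + 25 + 17 + 33 + 19 = 132
Route B: 19 + 24 + 15 + 23 + 18 + 7 + 11 = 117
Route C: 22 + 25 + 27 + 33 + 14 + 8 + 5 = 134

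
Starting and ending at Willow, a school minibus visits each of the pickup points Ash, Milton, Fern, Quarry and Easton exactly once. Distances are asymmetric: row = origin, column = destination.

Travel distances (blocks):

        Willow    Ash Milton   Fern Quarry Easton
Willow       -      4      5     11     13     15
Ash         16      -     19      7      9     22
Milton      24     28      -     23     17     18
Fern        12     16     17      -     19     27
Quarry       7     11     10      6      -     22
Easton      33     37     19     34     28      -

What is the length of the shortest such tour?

Minimum total distance: 80 blocks.

Willow → Ash → Milton → Fern → Quarry → Easton → Willow: 4+19+23+19+22+33 = 120
Willow → Ash → Milton → Fern → Easton → Quarry → Willow: 4+19+23+27+28+7 = 108
Willow → Ash → Milton → Quarry → Fern → Easton → Willow: 4+19+17+6+27+33 = 106
Willow → Ash → Milton → Quarry → Easton → Fern → Willow: 4+19+17+22+34+12 = 108
Willow → Ash → Milton → Easton → Fern → Quarry → Willow: 4+19+18+34+19+7 = 101
Willow → Ash → Milton → Easton → Quarry → Fern → Willow: 4+19+18+28+6+12 = 87
Willow → Ash → Fern → Milton → Quarry → Easton → Willow: 4+7+17+17+22+33 = 100
Willow → Ash → Fern → Milton → Easton → Quarry → Willow: 4+7+17+18+28+7 = 81
Willow → Ash → Fern → Quarry → Milton → Easton → Willow: 4+7+19+10+18+33 = 91
Willow → Ash → Fern → Quarry → Easton → Milton → Willow: 4+7+19+22+19+24 = 95
Willow → Ash → Fern → Easton → Milton → Quarry → Willow: 4+7+27+19+17+7 = 81
Willow → Ash → Fern → Easton → Quarry → Milton → Willow: 4+7+27+28+10+24 = 100
Willow → Ash → Quarry → Milton → Fern → Easton → Willow: 4+9+10+23+27+33 = 106
Willow → Ash → Quarry → Milton → Easton → Fern → Willow: 4+9+10+18+34+12 = 87
… (106 more)
Willow → Ash → Easton → Milton → Quarry → Fern → Willow: 4+22+19+17+6+12 = 80  ← best
The minimum is 80.
One optimal route: Willow → Ash → Easton → Milton → Quarry → Fern → Willow.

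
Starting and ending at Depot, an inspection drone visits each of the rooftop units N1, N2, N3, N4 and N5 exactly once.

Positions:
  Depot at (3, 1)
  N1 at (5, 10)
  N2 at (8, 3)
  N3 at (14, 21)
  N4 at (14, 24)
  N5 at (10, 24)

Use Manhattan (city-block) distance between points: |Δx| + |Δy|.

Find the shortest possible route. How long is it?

68 — the shortest possible round trip.

There are 60 distinct closed tours to check (reversals are equivalent).
Depot → N1 → N2 → N3 → N4 → N5 → Depot: 11+10+24+3+4+30 = 82
Depot → N1 → N2 → N3 → N5 → N4 → Depot: 11+10+24+7+4+34 = 90
Depot → N1 → N2 → N4 → N3 → N5 → Depot: 11+10+27+3+7+30 = 88
Depot → N1 → N2 → N4 → N5 → N3 → Depot: 11+10+27+4+7+31 = 90
Depot → N1 → N2 → N5 → N3 → N4 → Depot: 11+10+23+7+3+34 = 88
Depot → N1 → N2 → N5 → N4 → N3 → Depot: 11+10+23+4+3+31 = 82
Depot → N1 → N3 → N2 → N4 → N5 → Depot: 11+20+24+27+4+30 = 116
Depot → N1 → N3 → N2 → N5 → N4 → Depot: 11+20+24+23+4+34 = 116
Depot → N1 → N3 → N4 → N2 → N5 → Depot: 11+20+3+27+23+30 = 114
Depot → N1 → N3 → N4 → N5 → N2 → Depot: 11+20+3+4+23+7 = 68
Depot → N1 → N3 → N5 → N2 → N4 → Depot: 11+20+7+23+27+34 = 122
Depot → N1 → N3 → N5 → N4 → N2 → Depot: 11+20+7+4+27+7 = 76
Depot → N1 → N4 → N2 → N3 → N5 → Depot: 11+23+27+24+7+30 = 122
Depot → N1 → N4 → N2 → N5 → N3 → Depot: 11+23+27+23+7+31 = 122
… (46 more)
The minimum is 68.
One optimal route: Depot → N1 → N3 → N4 → N5 → N2 → Depot (or its reverse).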